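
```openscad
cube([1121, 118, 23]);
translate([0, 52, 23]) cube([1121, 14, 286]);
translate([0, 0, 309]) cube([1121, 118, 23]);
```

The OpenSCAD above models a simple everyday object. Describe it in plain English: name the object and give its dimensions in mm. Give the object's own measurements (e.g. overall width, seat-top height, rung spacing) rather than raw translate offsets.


An I-beam lying along x, 1121 mm long. Overall section height 332 mm. Two flanges 118 mm wide (y) and 23 mm thick, one on the floor and one at the top; a web 14 mm thick runs between them, centred on the flange width.


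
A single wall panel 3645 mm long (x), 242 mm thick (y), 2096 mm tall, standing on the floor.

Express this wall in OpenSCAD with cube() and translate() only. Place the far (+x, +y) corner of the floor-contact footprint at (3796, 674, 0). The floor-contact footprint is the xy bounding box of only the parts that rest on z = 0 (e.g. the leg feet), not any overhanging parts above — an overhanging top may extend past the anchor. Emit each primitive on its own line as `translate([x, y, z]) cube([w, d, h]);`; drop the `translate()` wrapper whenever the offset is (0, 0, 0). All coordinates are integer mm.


translate([151, 432, 0]) cube([3645, 242, 2096]);


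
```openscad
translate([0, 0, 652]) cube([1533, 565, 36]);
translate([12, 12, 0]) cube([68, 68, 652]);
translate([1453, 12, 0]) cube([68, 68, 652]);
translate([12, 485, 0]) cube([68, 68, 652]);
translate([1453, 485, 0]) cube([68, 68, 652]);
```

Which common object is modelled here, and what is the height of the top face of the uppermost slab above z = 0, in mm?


A table. The table height is 688 mm.

A 1533×565×36 slab sits at z = 652 on four 68 mm square posts — a table. The top surface is at 652 + 36 = 688 mm.


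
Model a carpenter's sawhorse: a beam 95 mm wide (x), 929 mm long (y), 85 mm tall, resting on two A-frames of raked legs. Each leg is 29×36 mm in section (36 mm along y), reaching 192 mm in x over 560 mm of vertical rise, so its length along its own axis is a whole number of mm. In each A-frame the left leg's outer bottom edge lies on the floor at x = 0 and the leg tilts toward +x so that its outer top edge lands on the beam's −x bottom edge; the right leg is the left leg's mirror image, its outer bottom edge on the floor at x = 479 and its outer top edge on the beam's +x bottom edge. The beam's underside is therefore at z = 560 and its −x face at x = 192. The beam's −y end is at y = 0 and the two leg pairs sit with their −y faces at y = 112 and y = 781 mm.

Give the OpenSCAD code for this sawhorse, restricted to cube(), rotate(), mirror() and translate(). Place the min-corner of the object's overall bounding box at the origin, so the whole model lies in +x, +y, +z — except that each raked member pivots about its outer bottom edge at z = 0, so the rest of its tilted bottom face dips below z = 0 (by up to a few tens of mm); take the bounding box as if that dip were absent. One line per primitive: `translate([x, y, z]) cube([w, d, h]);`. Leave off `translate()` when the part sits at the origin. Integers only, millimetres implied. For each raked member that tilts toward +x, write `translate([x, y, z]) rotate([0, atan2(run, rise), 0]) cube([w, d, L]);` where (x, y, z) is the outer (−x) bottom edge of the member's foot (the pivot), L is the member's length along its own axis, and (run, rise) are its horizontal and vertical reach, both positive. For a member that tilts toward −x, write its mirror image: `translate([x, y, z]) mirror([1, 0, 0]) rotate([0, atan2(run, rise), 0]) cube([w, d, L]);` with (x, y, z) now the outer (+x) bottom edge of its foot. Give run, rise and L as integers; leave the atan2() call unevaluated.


// leg length = √(192² + 560²) = 592
// right-leg outer foot x = 2·192 + 95 = 479
// beam min-corner = (192, 0, 560)
translate([192, 0, 560]) cube([95, 929, 85]);
translate([0, 112, 0]) rotate([0, atan2(192, 560), 0]) cube([29, 36, 592]);
translate([479, 112, 0]) mirror([1, 0, 0]) rotate([0, atan2(192, 560), 0]) cube([29, 36, 592]);
translate([0, 781, 0]) rotate([0, atan2(192, 560), 0]) cube([29, 36, 592]);
translate([479, 781, 0]) mirror([1, 0, 0]) rotate([0, atan2(192, 560), 0]) cube([29, 36, 592]);


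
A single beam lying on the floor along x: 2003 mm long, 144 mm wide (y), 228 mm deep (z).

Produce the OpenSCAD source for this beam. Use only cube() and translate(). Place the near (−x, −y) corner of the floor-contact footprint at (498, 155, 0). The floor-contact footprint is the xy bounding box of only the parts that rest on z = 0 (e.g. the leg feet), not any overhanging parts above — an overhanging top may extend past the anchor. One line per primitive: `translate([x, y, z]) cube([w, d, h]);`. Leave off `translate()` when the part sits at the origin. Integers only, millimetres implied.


translate([498, 155, 0]) cube([2003, 144, 228]);


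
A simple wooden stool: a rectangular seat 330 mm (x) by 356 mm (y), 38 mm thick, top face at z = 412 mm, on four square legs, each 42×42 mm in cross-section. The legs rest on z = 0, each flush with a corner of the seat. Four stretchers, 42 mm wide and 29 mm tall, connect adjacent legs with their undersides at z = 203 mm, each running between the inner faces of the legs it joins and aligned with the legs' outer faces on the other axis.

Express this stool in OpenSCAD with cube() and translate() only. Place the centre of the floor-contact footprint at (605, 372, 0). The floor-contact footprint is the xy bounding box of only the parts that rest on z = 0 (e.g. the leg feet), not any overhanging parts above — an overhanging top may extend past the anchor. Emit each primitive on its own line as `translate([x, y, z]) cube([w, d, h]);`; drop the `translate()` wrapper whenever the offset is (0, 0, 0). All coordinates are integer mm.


translate([440, 194, 374]) cube([330, 356, 38]);
translate([440, 194, 0]) cube([42, 42, 374]);
translate([728, 194, 0]) cube([42, 42, 374]);
translate([440, 508, 0]) cube([42, 42, 374]);
translate([728, 508, 0]) cube([42, 42, 374]);
translate([482, 194, 203]) cube([246, 42, 29]);
translate([482, 508, 203]) cube([246, 42, 29]);
translate([440, 236, 203]) cube([42, 272, 29]);
translate([728, 236, 203]) cube([42, 272, 29]);


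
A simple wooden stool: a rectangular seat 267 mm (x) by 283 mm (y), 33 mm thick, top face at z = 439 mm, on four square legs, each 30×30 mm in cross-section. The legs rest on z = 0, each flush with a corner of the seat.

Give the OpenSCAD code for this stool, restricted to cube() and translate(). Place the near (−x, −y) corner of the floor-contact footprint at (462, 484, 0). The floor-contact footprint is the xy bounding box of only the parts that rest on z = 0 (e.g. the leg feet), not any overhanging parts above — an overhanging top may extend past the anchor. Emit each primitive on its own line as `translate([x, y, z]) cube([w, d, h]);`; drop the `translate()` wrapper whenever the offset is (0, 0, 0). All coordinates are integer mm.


translate([462, 484, 406]) cube([267, 283, 33]);
translate([462, 484, 0]) cube([30, 30, 406]);
translate([699, 484, 0]) cube([30, 30, 406]);
translate([462, 737, 0]) cube([30, 30, 406]);
translate([699, 737, 0]) cube([30, 30, 406]);


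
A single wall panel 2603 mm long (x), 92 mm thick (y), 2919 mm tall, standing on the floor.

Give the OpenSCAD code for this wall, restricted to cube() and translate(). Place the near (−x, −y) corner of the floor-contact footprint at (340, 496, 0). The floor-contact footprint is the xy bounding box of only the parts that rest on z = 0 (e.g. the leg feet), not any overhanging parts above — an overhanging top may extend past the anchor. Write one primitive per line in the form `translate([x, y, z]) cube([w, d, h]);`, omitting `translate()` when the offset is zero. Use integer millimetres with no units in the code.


translate([340, 496, 0]) cube([2603, 92, 2919]);


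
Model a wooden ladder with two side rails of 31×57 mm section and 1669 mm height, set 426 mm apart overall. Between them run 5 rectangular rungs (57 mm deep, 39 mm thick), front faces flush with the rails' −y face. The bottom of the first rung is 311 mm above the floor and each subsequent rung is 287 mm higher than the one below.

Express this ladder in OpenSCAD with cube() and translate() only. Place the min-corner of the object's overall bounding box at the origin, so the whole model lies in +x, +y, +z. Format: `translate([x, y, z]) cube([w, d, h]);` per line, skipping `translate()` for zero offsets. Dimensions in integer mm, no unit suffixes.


cube([31, 57, 1669]);
translate([395, 0, 0]) cube([31, 57, 1669]);
translate([31, 0, 311]) cube([364, 57, 39]);
translate([31, 0, 598]) cube([364, 57, 39]);
translate([31, 0, 885]) cube([364, 57, 39]);
translate([31, 0, 1172]) cube([364, 57, 39]);
translate([31, 0, 1459]) cube([364, 57, 39]);


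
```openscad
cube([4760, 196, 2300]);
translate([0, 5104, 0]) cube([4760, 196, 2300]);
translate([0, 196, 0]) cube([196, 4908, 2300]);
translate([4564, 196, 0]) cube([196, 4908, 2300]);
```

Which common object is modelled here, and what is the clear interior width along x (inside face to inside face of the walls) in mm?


A house (or room) frame. The interior width is 4368 mm.

Four 2300 mm walls enclosing a rectangle with no floor or roof — a room or house frame. Outside width is 4760 mm and wall thickness is 196 mm, so the interior width is 4760 − 2 × 196 = 4368 mm.


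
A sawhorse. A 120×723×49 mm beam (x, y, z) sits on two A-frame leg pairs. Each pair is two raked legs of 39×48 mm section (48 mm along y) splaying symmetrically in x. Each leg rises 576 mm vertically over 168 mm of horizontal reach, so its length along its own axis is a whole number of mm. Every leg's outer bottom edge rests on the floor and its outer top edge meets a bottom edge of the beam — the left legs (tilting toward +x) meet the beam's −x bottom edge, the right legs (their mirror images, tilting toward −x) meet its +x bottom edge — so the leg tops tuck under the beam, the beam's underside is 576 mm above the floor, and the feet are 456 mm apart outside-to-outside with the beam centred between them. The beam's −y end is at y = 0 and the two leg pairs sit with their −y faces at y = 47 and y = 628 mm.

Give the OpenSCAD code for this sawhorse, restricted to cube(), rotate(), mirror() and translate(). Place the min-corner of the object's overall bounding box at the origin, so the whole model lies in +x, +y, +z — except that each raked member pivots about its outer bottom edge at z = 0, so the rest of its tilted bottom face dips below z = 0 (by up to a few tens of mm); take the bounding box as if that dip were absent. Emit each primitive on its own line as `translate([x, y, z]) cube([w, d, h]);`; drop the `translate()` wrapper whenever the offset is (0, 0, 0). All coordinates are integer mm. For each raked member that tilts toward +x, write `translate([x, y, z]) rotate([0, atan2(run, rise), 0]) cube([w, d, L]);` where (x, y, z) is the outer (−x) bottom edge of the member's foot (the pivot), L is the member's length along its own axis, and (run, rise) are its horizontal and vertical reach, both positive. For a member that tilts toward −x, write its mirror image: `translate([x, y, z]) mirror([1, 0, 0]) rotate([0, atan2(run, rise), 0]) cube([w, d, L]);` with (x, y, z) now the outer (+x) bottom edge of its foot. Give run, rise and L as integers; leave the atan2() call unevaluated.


// leg length = √(168² + 576²) = 600
// right-leg outer foot x = 2·168 + 120 = 456
// beam min-corner = (168, 0, 576)
translate([168, 0, 576]) cube([120, 723, 49]);
translate([0, 47, 0]) rotate([0, atan2(168, 576), 0]) cube([39, 48, 600]);
translate([456, 47, 0]) mirror([1, 0, 0]) rotate([0, atan2(168, 576), 0]) cube([39, 48, 600]);
translate([0, 628, 0]) rotate([0, atan2(168, 576), 0]) cube([39, 48, 600]);
translate([456, 628, 0]) mirror([1, 0, 0]) rotate([0, atan2(168, 576), 0]) cube([39, 48, 600]);


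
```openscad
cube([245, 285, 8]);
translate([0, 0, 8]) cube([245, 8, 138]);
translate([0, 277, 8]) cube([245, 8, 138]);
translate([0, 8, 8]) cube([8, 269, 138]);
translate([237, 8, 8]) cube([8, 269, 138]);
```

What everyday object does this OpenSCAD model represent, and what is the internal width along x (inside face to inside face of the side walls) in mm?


An open box. The internal width is 229 mm.

A 245×285 base slab with four walls standing on it — an open box. The base is 245 mm wide and the walls are 8 mm thick, so the internal width is 245 − 2 × 8 = 229 mm.


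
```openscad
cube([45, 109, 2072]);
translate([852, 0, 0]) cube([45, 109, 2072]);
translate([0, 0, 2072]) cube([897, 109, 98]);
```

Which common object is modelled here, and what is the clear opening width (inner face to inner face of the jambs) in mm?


A door frame. The clear opening width is 807 mm.

Two 2072 mm tall posts with a header on top — a door frame. The left jamb is 45 mm wide at x = 0; the right jamb starts at x = 852. The clear opening is 852 − 45 = 807 mm.


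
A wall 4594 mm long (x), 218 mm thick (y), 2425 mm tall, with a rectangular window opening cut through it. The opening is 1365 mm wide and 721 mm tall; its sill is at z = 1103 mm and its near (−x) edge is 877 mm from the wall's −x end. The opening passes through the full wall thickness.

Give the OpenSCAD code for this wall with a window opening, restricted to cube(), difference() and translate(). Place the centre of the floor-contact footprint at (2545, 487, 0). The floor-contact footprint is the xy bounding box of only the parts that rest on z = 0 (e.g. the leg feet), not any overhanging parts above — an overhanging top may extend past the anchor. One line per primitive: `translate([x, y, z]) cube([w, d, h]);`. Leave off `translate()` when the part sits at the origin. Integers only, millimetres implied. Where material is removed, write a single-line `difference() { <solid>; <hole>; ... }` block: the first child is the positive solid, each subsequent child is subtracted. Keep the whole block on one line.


difference() { translate([248, 378, 0]) cube([4594, 218, 2425]); translate([1125, 378, 1103]) cube([1365, 218, 721]); }


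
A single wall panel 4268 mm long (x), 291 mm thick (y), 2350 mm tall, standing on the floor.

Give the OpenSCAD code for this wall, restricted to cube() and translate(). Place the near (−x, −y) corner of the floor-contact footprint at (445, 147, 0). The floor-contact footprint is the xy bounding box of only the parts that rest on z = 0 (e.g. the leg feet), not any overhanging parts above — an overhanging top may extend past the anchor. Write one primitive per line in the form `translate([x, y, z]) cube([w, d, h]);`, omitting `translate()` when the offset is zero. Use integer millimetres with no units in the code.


translate([445, 147, 0]) cube([4268, 291, 2350]);


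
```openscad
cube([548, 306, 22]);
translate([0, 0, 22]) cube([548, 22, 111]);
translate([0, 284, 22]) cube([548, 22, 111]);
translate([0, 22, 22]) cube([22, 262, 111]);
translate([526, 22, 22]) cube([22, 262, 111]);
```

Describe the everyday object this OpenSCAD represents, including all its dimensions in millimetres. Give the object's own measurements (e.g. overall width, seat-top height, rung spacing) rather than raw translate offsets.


An open-topped rectangular box: outside dimensions 548×306×133 mm, with a uniform wall and base thickness of 22 mm. The base is a full 548×306 slab on the floor; four walls sit on top of the base. The front and back walls (the −y and +y sides) span the full width; the two side walls fit between them.


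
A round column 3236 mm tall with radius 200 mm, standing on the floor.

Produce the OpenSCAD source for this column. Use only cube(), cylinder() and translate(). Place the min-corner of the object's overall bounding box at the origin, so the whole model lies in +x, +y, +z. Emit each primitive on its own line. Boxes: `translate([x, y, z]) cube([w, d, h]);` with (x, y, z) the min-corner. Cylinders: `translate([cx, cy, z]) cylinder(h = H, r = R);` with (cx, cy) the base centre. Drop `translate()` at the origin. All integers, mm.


translate([200, 200, 0]) cylinder(h = 3236, r = 200);


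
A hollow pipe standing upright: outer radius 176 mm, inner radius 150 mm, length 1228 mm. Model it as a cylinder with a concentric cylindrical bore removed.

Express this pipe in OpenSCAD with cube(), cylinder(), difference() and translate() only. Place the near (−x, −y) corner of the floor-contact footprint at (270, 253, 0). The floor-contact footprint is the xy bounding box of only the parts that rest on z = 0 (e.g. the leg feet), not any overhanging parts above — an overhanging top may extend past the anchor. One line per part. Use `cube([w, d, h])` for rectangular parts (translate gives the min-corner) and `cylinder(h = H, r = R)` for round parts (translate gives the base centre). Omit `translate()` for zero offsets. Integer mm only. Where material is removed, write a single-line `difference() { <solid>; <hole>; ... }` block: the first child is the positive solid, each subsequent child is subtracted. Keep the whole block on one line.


difference() { translate([446, 429, 0]) cylinder(h = 1228, r = 176); translate([446, 429, 0]) cylinder(h = 1228, r = 150); }


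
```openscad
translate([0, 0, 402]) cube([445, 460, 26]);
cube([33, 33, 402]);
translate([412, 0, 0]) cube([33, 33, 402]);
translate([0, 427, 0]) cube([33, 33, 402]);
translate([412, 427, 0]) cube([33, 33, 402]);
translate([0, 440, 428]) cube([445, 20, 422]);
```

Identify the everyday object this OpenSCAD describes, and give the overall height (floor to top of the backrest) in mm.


A chair. The overall height is 850 mm.

A slab on four corner posts with a tall panel at the back — a chair. The seat slab sits at z = 402 with thickness 26, and the 422 mm backrest starts at the seat top, so the overall height is 402 + 26 + 422 = 850 mm.


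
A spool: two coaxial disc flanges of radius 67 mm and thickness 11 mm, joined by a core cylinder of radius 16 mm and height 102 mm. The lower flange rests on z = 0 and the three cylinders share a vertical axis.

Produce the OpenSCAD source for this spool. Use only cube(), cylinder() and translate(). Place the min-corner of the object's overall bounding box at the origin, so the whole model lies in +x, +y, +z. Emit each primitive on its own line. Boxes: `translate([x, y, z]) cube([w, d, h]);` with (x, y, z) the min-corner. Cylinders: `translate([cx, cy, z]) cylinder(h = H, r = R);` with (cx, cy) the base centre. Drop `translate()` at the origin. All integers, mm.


translate([67, 67, 0]) cylinder(h = 11, r = 67);
translate([67, 67, 11]) cylinder(h = 102, r = 16);
translate([67, 67, 113]) cylinder(h = 11, r = 67);


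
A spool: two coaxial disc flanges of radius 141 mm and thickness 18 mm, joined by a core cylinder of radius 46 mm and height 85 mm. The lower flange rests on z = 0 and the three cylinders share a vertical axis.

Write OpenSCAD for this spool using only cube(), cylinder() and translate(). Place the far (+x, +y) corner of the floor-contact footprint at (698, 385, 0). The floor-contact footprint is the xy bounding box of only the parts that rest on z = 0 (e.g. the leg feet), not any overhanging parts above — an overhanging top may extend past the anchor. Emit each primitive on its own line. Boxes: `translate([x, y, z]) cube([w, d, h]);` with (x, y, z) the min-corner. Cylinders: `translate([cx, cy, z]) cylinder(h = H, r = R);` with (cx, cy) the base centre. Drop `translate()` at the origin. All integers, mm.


translate([557, 244, 0]) cylinder(h = 18, r = 141);
translate([557, 244, 18]) cylinder(h = 85, r = 46);
translate([557, 244, 103]) cylinder(h = 18, r = 141);


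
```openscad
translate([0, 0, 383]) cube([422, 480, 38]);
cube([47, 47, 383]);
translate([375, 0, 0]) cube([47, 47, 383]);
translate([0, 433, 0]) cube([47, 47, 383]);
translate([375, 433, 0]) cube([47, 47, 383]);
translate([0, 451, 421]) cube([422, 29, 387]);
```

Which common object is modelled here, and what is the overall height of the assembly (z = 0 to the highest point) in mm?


A chair. The overall height is 808 mm.

A slab on four corner posts with a tall panel at the back — a chair. The seat slab sits at z = 383 with thickness 38, and the 387 mm backrest starts at the seat top, so the overall height is 383 + 38 + 387 = 808 mm.


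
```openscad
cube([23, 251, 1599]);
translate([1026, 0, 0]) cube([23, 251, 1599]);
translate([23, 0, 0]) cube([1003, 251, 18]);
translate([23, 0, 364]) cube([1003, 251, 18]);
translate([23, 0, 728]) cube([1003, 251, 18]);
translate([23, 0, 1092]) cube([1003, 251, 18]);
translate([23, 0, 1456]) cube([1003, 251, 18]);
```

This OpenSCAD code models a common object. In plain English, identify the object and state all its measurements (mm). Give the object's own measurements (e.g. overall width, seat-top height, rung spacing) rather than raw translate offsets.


An open bookshelf. Two side panels, each 23 mm thick, 251 mm deep and 1599 mm tall, stand 1049 mm apart (outside-to-outside). Between them sit 5 shelves, each 18 mm thick and 251 mm deep, spanning the full gap between the sides. The bottom shelf rests on the floor (its underside at z = 0) and the clear gap between one shelf's top and the next shelf's underside is 346 mm.


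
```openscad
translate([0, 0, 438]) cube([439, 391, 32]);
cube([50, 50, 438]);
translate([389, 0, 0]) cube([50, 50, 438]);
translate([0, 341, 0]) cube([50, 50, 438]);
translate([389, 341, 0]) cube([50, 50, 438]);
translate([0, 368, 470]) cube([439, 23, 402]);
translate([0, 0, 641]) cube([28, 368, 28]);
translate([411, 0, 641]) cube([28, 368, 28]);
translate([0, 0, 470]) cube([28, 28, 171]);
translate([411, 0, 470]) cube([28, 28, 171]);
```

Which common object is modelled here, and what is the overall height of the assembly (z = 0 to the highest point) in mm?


A chair. The overall height is 872 mm.

A slab on four corner posts with a tall panel at the back — a chair. The seat slab sits at z = 438 with thickness 32, and the 402 mm backrest starts at the seat top, so the overall height is 438 + 32 + 402 = 872 mm.


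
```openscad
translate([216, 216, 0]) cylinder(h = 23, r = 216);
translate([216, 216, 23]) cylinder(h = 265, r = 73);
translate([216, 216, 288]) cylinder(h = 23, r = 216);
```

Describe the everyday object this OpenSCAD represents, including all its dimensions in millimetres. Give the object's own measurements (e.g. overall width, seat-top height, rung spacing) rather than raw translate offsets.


A spool: two coaxial disc flanges of radius 216 mm and thickness 23 mm, joined by a core cylinder of radius 73 mm and height 265 mm. The lower flange rests on z = 0 and the three cylinders share a vertical axis.


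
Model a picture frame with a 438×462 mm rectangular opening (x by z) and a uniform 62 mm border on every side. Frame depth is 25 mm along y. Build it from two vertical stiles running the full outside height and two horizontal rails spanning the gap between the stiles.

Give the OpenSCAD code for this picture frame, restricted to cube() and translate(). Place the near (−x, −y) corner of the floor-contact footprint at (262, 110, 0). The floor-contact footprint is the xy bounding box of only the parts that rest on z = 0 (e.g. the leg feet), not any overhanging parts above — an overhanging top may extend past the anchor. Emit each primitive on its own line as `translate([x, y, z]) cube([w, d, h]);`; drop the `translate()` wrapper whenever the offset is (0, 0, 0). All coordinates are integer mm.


translate([262, 110, 0]) cube([62, 25, 586]);
translate([762, 110, 0]) cube([62, 25, 586]);
translate([324, 110, 0]) cube([438, 25, 62]);
translate([324, 110, 524]) cube([438, 25, 62]);


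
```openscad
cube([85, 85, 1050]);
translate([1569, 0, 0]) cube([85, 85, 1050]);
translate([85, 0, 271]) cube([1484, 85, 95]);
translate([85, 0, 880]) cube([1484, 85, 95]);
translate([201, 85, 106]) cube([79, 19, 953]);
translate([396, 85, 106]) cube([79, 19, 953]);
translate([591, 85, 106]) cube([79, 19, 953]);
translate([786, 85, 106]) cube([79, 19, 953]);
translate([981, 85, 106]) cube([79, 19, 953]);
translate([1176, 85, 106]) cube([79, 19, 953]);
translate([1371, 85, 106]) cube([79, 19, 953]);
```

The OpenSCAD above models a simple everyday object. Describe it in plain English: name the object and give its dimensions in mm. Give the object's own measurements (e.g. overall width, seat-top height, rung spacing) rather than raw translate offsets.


A fence section. Two 85×85 mm posts, 1050 mm tall, stand on the floor with a clear span of 1484 mm between their inner faces. Two horizontal rails of 85×95 mm section span the gap between the posts with their undersides at z = 271 mm and z = 880 mm, flush with the posts' −y face. 7 pickets, each 79 mm wide, 19 mm thick and 953 mm tall, are fixed to the +y face of the rails with their bottoms at z = 106 mm, spaced across the span with a 116 mm gap after the −x post and between neighbouring pickets, with 119 mm left before the +x post.


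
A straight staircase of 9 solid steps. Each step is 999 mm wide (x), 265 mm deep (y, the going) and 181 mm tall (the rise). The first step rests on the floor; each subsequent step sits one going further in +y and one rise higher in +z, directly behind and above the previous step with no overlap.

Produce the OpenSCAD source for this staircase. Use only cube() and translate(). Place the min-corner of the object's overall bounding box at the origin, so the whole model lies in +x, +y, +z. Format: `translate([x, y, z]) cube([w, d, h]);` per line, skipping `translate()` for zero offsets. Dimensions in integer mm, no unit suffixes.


cube([999, 265, 181]);
translate([0, 265, 181]) cube([999, 265, 181]);
translate([0, 530, 362]) cube([999, 265, 181]);
translate([0, 795, 543]) cube([999, 265, 181]);
translate([0, 1060, 724]) cube([999, 265, 181]);
translate([0, 1325, 905]) cube([999, 265, 181]);
translate([0, 1590, 1086]) cube([999, 265, 181]);
translate([0, 1855, 1267]) cube([999, 265, 181]);
translate([0, 2120, 1448]) cube([999, 265, 181]);


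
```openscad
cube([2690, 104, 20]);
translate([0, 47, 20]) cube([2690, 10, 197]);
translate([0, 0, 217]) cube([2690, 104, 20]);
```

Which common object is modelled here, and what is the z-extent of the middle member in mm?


An I-beam. The web height is 197 mm.

Two wide flanges with a thin centred web — an I-beam. Overall 237 mm minus two 20 mm flanges gives a web of 237 − 2·20 = 197 mm.


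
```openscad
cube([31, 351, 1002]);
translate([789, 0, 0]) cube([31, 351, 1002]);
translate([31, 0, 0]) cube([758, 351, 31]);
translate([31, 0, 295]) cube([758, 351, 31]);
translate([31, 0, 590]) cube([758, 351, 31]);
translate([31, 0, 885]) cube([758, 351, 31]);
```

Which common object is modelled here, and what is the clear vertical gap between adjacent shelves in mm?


A bookshelf. The clear shelf gap is 264 mm.

Two tall side panels with 4 horizontal boards between them — a bookshelf. The first two shelf undersides are at z = 0 and z = 295; with shelf thickness 31, the clear gap is 295 − 0 − 31 = 264 mm.


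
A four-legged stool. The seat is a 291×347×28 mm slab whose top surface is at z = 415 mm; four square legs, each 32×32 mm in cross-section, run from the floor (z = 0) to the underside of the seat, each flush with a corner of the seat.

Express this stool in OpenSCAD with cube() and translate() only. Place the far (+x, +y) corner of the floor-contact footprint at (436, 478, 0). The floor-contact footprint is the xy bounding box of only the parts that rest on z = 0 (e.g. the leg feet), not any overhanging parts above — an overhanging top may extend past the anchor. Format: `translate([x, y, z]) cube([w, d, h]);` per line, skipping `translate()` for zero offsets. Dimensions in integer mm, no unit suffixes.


// leg_h = 415 - 28 = 387
translate([145, 131, 387]) cube([291, 347, 28]);
translate([145, 131, 0]) cube([32, 32, 387]);
translate([404, 131, 0]) cube([32, 32, 387]);
translate([145, 446, 0]) cube([32, 32, 387]);
translate([404, 446, 0]) cube([32, 32, 387]);


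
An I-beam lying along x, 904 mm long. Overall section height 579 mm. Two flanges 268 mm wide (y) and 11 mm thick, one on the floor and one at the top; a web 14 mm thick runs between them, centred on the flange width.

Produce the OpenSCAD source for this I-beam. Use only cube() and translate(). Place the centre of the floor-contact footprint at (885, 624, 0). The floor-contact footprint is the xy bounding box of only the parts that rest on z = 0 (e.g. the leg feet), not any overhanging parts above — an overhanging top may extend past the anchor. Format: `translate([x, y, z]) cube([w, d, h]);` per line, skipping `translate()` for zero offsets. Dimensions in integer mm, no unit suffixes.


translate([433, 490, 0]) cube([904, 268, 11]);
translate([433, 617, 11]) cube([904, 14, 557]);
translate([433, 490, 568]) cube([904, 268, 11]);


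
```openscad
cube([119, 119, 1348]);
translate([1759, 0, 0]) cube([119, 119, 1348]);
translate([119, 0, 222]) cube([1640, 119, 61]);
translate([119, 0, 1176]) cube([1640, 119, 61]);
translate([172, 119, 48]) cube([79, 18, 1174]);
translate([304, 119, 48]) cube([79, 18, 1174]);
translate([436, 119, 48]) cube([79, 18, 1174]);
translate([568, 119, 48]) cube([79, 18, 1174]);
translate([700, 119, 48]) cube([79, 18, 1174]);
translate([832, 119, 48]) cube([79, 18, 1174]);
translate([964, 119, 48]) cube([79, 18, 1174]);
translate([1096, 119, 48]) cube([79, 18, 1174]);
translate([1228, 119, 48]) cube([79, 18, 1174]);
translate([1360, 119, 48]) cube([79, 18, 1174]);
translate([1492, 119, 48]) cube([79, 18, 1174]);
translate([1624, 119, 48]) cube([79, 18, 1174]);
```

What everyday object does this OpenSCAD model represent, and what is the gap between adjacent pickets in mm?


A fence section. The picket gap is 53 mm.

Two posts, two rails, 12 pickets — a fence section. Span 1640 mm holds 12 pickets of 79 mm with 13 equal gaps: ⌊(1640 − 12·79) / 13⌋ = 53 mm.


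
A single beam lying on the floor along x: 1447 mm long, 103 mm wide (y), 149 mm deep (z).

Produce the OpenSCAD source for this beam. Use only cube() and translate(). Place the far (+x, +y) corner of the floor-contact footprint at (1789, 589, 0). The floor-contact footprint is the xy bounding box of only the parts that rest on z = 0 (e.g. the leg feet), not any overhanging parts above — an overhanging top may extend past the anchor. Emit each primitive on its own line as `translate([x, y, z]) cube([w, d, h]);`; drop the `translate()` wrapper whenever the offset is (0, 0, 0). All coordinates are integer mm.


translate([342, 486, 0]) cube([1447, 103, 149]);


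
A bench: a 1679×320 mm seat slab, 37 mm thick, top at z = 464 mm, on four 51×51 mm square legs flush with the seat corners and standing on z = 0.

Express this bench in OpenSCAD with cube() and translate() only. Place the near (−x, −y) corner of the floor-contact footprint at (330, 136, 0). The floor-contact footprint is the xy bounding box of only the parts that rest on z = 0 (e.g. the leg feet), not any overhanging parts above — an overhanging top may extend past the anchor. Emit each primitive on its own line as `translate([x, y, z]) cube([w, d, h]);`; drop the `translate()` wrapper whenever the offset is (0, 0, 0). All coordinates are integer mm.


translate([330, 136, 427]) cube([1679, 320, 37]);
translate([330, 136, 0]) cube([51, 51, 427]);
translate([330, 405, 0]) cube([51, 51, 427]);
translate([1958, 136, 0]) cube([51, 51, 427]);
translate([1958, 405, 0]) cube([51, 51, 427]);


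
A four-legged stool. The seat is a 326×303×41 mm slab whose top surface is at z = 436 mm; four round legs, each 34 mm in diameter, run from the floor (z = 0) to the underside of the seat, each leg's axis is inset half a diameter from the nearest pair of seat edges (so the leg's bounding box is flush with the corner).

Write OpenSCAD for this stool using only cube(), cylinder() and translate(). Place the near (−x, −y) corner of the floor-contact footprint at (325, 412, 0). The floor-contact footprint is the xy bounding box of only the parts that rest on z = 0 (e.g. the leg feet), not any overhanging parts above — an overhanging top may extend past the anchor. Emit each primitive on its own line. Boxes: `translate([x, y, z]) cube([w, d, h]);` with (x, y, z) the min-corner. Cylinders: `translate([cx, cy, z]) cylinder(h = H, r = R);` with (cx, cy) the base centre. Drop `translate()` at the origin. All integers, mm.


// leg_h = 436 - 41 = 395
translate([325, 412, 395]) cube([326, 303, 41]);
translate([342, 429, 0]) cylinder(h = 395, r = 17);
translate([634, 429, 0]) cylinder(h = 395, r = 17);
translate([342, 698, 0]) cylinder(h = 395, r = 17);
translate([634, 698, 0]) cylinder(h = 395, r = 17);


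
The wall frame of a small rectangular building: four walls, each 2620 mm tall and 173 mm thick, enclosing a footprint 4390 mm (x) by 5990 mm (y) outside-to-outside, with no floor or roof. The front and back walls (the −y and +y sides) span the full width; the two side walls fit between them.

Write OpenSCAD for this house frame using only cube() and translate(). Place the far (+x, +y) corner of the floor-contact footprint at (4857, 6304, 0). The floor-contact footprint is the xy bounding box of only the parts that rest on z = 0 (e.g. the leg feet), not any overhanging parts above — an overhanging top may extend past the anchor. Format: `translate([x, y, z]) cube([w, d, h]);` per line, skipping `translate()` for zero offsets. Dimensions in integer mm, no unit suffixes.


translate([467, 314, 0]) cube([4390, 173, 2620]);
translate([467, 6131, 0]) cube([4390, 173, 2620]);
translate([467, 487, 0]) cube([173, 5644, 2620]);
translate([4684, 487, 0]) cube([173, 5644, 2620]);


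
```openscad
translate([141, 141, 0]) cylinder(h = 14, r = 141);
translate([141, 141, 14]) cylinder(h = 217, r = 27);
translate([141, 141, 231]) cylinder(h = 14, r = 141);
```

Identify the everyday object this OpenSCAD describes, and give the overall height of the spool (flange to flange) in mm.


A spool. The overall height is 245 mm.

Three coaxial cylinders, large–small–large — a spool. Two 14 mm flanges and a 217 mm core give 14 + 217 + 14 = 245 mm.


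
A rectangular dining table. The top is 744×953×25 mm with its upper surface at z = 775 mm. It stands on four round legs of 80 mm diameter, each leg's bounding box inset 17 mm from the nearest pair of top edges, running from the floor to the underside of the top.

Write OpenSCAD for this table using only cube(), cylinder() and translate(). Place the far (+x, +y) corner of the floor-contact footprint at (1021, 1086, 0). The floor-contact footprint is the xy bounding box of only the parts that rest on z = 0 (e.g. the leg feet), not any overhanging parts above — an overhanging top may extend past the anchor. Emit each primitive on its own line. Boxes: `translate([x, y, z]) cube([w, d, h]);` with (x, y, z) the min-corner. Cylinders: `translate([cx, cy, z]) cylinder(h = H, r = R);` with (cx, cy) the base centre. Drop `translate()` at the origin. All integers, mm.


translate([294, 150, 750]) cube([744, 953, 25]);
translate([351, 207, 0]) cylinder(h = 750, r = 40);
translate([981, 207, 0]) cylinder(h = 750, r = 40);
translate([351, 1046, 0]) cylinder(h = 750, r = 40);
translate([981, 1046, 0]) cylinder(h = 750, r = 40);


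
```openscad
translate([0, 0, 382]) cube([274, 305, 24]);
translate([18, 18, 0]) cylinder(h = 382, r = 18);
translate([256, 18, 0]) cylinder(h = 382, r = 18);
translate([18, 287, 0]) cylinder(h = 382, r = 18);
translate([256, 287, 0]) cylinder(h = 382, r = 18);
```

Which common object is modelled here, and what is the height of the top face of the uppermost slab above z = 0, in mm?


A stool. The seat height is 406 mm.

A 274×305×24 slab at z = 382 on four corner cylinders — a stool. The seat top is 382 + 24 = 406 mm.


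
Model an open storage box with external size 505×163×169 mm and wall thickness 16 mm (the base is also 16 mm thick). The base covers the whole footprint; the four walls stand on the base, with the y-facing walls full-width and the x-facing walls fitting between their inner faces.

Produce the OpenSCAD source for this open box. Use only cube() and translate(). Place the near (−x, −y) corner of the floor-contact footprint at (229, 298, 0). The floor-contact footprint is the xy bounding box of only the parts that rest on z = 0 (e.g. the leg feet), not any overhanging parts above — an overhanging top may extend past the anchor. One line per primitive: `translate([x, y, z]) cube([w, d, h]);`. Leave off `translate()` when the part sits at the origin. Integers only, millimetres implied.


translate([229, 298, 0]) cube([505, 163, 16]);
translate([229, 298, 16]) cube([505, 16, 153]);
translate([229, 445, 16]) cube([505, 16, 153]);
translate([229, 314, 16]) cube([16, 131, 153]);
translate([718, 314, 16]) cube([16, 131, 153]);


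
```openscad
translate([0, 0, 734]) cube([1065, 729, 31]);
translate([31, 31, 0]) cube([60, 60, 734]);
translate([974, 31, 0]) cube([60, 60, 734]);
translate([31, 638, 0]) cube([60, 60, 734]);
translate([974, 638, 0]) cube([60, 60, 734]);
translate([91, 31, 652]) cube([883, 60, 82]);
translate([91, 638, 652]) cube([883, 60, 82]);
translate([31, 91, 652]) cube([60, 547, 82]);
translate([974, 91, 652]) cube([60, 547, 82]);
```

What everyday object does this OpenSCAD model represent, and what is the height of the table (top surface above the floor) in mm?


A table. The table height is 765 mm.

A 1065×729×31 slab sits at z = 734 on four 60 mm square posts — a table. The top surface is at 734 + 31 = 765 mm.


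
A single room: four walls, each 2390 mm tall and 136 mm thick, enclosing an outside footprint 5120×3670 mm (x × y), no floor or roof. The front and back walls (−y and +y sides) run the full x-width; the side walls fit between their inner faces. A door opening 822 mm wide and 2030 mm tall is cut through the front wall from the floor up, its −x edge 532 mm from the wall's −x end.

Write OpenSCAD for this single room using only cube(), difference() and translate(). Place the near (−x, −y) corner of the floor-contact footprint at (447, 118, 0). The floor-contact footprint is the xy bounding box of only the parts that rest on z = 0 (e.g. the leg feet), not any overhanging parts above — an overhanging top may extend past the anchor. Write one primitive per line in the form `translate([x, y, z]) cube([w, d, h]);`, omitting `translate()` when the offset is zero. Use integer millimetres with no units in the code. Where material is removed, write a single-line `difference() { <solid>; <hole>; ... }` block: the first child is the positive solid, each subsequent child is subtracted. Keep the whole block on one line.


difference() { translate([447, 118, 0]) cube([5120, 136, 2390]); translate([979, 118, 0]) cube([822, 136, 2030]); }
translate([447, 3652, 0]) cube([5120, 136, 2390]);
translate([447, 254, 0]) cube([136, 3398, 2390]);
translate([5431, 254, 0]) cube([136, 3398, 2390]);


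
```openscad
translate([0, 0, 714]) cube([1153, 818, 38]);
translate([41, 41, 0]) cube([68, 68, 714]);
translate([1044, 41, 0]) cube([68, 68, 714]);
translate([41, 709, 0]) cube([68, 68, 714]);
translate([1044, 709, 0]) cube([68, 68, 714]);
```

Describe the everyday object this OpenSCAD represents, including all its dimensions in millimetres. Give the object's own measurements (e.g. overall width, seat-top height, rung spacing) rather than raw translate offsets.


A rectangular dining table. The top is 1153×818×38 mm with its upper surface at z = 752 mm. It stands on four 68×68 mm square legs, each inset 41 mm from the nearest pair of top edges, running from the floor to the underside of the top.


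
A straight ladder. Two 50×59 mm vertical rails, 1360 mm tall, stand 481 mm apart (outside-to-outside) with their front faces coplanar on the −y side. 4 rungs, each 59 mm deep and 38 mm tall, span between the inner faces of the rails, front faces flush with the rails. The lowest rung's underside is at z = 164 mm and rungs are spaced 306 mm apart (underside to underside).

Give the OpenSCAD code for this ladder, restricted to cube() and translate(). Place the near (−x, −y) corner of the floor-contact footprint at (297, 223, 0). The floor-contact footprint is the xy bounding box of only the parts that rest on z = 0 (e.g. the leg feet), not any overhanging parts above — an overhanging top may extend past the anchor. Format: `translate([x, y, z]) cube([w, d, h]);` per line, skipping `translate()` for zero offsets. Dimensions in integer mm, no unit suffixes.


translate([297, 223, 0]) cube([50, 59, 1360]);
translate([728, 223, 0]) cube([50, 59, 1360]);
translate([347, 223, 164]) cube([381, 59, 38]);
translate([347, 223, 470]) cube([381, 59, 38]);
translate([347, 223, 776]) cube([381, 59, 38]);
translate([347, 223, 1082]) cube([381, 59, 38]);
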